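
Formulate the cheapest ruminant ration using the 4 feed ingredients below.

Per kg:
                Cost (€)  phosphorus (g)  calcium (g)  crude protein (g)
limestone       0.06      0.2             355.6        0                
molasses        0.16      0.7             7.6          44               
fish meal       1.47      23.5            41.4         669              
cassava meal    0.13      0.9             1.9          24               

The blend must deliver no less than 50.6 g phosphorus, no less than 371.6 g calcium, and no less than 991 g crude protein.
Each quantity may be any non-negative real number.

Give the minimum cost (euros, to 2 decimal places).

This is a linear program. Let x1 = kg of limestone, x2 = kg of molasses, x3 = kg of fish meal, x4 = kg of cassava meal.
Minimise 0.06x1 + 0.16x2 + 1.47x3 + 0.13x4 s.t.:
  0.2x1 + 0.7x2 + 23.5x3 + 0.9x4 ≥ 50.6   (phosphorus)
  355.6x1 + 7.6x2 + 41.4x3 + 1.9x4 ≥ 371.6   (calcium)
  44x2 + 669x3 + 24x4 ≥ 991   (crude protein)
  x1, x2, x3, x4 ≥ 0.
The minimum-cost mix takes nothing from molasses, cassava meal — only limestone, fish meal. Binding constraints: phosphorus and calcium.
Optimal quantities: limestone = 0.7951 kg, fish meal = 2.146 kg.
Cost = 0.06·0.7951 + 1.47·2.146 = 3.2023.

€3.20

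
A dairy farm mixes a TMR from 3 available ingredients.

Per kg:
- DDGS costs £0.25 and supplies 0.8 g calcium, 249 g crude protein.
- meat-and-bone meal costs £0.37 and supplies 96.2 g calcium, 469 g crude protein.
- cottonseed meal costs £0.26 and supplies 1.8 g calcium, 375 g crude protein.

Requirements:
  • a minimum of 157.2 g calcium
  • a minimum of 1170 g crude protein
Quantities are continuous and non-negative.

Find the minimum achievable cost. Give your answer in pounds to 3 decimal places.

Let x1 = kg of DDGS, x2 = kg of meat-and-bone meal, x3 = kg of cottonseed meal.
Minimise 0.25x1 + 0.37x2 + 0.26x3 subject to:
  0.8x1 + 96.2x2 + 1.8x3 ≥ 157.2   (calcium)
  249x1 + 469x2 + 375x3 ≥ 1170   (crude protein)
  x1, x2, x3 ≥ 0.
The minimum-cost mix takes nothing from DDGS — only meat-and-bone meal, cottonseed meal. Binding constraints: calcium and crude protein.
That vertex is x2 = 1.6135, x3 = 1.1021.
Cost = 0.37·1.6135 + 0.26·1.1021 = 0.88354.

£0.884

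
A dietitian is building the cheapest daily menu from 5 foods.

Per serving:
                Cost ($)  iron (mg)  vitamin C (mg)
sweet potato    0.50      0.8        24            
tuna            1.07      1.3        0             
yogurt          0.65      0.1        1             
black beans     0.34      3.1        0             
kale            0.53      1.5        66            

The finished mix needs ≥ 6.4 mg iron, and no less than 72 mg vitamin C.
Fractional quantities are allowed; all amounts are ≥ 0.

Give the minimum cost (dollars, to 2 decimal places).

$1.10

Let x1 = servings of sweet potato, x2 = servings of tuna, x3 = servings of yogurt, x4 = servings of black beans, x5 = servings of kale.
Minimize 0.5x1 + 1.07x2 + 0.65x3 + 0.34x4 + 0.53x5 subject to:
  0.8x1 + 1.3x2 + 0.1x3 + 3.1x4 + 1.5x5 ≥ 6.4   (iron)
  24x1 + 1x3 + 66x5 ≥ 72   (vitamin C)
  x1, x2, x3, x4, x5 ≥ 0.
At the optimum only black beans, kale are positive (sweet potato, tuna, yogurt = 0). The iron and vitamin C requirements are met with equality.
That vertex is x4 = 1.537, x5 = 1.091.
Total cost: 0.34·1.537 + 0.53·1.091 = 1.1008.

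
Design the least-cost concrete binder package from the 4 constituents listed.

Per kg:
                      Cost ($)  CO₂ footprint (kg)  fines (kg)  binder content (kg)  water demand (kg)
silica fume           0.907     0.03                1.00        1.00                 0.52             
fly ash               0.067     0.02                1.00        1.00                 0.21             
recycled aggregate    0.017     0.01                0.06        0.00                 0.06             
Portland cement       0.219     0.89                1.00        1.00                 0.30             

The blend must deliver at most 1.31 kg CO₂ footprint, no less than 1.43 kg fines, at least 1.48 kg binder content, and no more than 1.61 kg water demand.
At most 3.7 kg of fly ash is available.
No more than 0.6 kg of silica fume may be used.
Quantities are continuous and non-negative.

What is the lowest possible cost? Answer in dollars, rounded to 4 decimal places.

Let x1 = kg of silica fume, x2 = kg of fly ash, x3 = kg of recycled aggregate, x4 = kg of Portland cement.
Minimise 0.907x1 + 0.067x2 + 0.017x3 + 0.219x4 s.t.:
  0.03x1 + 0.02x2 + 0.01x3 + 0.89x4 ≤ 1.31   (CO₂ footprint)
  1x1 + 1x2 + 0.06x3 + 1x4 ≥ 1.43   (fines)
  1x1 + 1x2 + 1x4 ≥ 1.48   (binder content)
  0.52x1 + 0.21x2 + 0.06x3 + 0.3x4 ≤ 1.61   (water demand)
  x2 ≤ 3.7
  x1 ≤ 0.6
  x1, x2, x3, x4 ≥ 0.
At the optimum only fly ash is positive (silica fume, recycled aggregate, Portland cement = 0). The binder content requirement is met with equality.
Solving gives x2 = 1.48.
Objective = 0.067·1.48 = 0.099160.

$0.0992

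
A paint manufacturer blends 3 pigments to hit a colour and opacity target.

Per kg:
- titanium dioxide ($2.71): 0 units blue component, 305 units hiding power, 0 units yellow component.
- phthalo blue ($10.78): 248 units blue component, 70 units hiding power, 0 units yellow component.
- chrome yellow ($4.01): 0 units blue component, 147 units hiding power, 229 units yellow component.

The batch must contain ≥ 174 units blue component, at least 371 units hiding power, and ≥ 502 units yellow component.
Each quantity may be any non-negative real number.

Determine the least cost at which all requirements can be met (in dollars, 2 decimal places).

Let x1 = kg of titanium dioxide, x2 = kg of phthalo blue, x3 = kg of chrome yellow.
Minimise 2.71x1 + 10.78x2 + 4.01x3 subject to:
  248x2 ≥ 174   (blue component)
  305x1 + 70x2 + 147x3 ≥ 371   (hiding power)
  229x3 ≥ 502   (yellow component)
  x1, x2, x3 ≥ 0.
The minimum-cost mix takes nothing from titanium dioxide — only phthalo blue, chrome yellow. There the blue component and yellow component constraints are tight.
Solving gives x2 = 0.7016, x3 = 2.192.
Cost = 10.78·0.7016 + 4.01·2.192 = 16.3532.

$16.35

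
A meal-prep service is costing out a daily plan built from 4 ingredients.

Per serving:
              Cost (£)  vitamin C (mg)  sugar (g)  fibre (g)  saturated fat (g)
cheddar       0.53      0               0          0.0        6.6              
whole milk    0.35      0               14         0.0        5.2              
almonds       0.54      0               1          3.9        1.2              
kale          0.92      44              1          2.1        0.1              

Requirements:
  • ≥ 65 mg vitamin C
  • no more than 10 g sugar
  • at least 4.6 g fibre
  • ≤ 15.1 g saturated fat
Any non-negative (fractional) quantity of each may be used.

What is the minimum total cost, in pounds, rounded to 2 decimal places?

This is a linear program. Let x1 = servings of cheddar, x2 = servings of whole milk, x3 = servings of almonds, x4 = servings of kale.
Minimise 0.53x1 + 0.35x2 + 0.54x3 + 0.92x4 s.t.:
  44x4 ≥ 65   (vitamin C)
  14x2 + 1x3 + 1x4 ≤ 10   (sugar)
  3.9x3 + 2.1x4 ≥ 4.6   (fibre)
  6.6x1 + 5.2x2 + 1.2x3 + 0.1x4 ≤ 15.1   (saturated fat)
  x1, x2, x3, x4 ≥ 0.
The minimum-cost mix takes nothing from cheddar, whole milk — only almonds, kale. There the vitamin C and fibre constraints are tight.
That vertex is x3 = 0.384, x4 = 1.477.
Objective = 0.54·0.384 + 0.92·1.477 = 1.5662.

£1.57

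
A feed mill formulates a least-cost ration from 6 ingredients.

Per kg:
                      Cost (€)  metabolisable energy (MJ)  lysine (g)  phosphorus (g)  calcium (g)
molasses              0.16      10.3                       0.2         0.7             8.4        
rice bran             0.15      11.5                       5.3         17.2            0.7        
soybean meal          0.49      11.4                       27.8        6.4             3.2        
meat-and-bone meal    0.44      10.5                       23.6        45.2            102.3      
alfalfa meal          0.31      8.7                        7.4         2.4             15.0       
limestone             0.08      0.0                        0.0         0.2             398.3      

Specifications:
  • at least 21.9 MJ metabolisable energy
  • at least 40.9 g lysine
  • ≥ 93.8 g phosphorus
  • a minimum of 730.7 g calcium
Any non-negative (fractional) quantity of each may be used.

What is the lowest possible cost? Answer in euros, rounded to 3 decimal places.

Let x1 = kg of molasses, x2 = kg of rice bran, x3 = kg of soybean meal, x4 = kg of meat-and-bone meal, x5 = kg of alfalfa meal, x6 = kg of limestone.
Minimise 0.16x1 + 0.15x2 + 0.49x3 + 0.44x4 + 0.31x5 + 0.08x6 with:
  10.3x1 + 11.5x2 + 11.4x3 + 10.5x4 + 8.7x5 ≥ 21.9   (metabolisable energy)
  0.2x1 + 5.3x2 + 27.8x3 + 23.6x4 + 7.4x5 ≥ 40.9   (lysine)
  0.7x1 + 17.2x2 + 6.4x3 + 45.2x4 + 2.4x5 + 0.2x6 ≥ 93.8   (phosphorus)
  8.4x1 + 0.7x2 + 3.2x3 + 102.3x4 + 15x5 + 398.3x6 ≥ 730.7   (calcium)
  x1, x2, x3, x4, x5, x6 ≥ 0.
At the optimum only rice bran, meat-and-bone meal, limestone are positive (molasses, soybean meal, alfalfa meal = 0). Binding constraints: lysine, phosphorus, calcium.
So rice bran = 2.151 kg, meat-and-bone meal = 1.25 kg, limestone = 1.51 kg.
Hence cost = 0.15·2.151 + 0.44·1.25 + 0.08·1.51 = €0.99345.

€0.993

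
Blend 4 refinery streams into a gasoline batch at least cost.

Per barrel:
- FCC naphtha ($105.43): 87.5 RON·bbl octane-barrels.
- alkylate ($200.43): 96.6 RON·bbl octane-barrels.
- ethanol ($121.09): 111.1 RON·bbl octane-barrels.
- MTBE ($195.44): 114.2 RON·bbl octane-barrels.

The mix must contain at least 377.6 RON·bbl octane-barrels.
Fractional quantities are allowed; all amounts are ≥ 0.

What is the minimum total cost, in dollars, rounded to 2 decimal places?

$411.55

Set it up as a linear program. Let x1 = barrels of FCC naphtha, x2 = barrels of alkylate, x3 = barrels of ethanol, x4 = barrels of MTBE.
min 105.43x1 + 200.43x2 + 121.09x3 + 195.44x4 s.t.:
  87.5x1 + 96.6x2 + 111.1x3 + 114.2x4 ≥ 377.6   (octane-barrels)
  x1, x2, x3, x4 ≥ 0.
The optimal basis is {ethanol}; FCC naphtha, alkylate, MTBE drop out. There the octane-barrels constraint is tight.
So ethanol = 3.3987 barrels.
Objective = 121.09·3.3987 = 411.5486.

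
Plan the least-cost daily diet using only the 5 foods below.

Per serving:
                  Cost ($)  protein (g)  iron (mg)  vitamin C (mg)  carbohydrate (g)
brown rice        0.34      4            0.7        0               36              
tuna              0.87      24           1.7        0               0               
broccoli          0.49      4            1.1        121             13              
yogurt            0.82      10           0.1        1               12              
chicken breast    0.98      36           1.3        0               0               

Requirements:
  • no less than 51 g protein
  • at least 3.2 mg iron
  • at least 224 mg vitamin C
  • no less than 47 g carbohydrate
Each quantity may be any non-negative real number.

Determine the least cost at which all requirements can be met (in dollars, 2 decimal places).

Let x1 = servings of brown rice, x2 = servings of tuna, x3 = servings of broccoli, x4 = servings of yogurt, x5 = servings of chicken breast.
Minimise 0.34x1 + 0.87x2 + 0.49x3 + 0.82x4 + 0.98x5 with:
  4x1 + 24x2 + 4x3 + 10x4 + 36x5 ≥ 51   (protein)
  0.7x1 + 1.7x2 + 1.1x3 + 0.1x4 + 1.3x5 ≥ 3.2   (iron)
  121x3 + 1x4 ≥ 224   (vitamin C)
  36x1 + 13x3 + 12x4 ≥ 47   (carbohydrate)
  x1, x2, x3, x4, x5 ≥ 0.
The optimal basis is {brown rice, broccoli, chicken breast}; tuna, yogurt drop out. The protein, vitamin C, carbohydrate requirements are met with equality.
Optimal quantities: brown rice = 0.6371 servings, broccoli = 1.851 servings, chicken breast = 1.14 servings.
Hence cost = 0.34·0.6371 + 0.49·1.851 + 0.98·1.14 = $2.2408.

$2.24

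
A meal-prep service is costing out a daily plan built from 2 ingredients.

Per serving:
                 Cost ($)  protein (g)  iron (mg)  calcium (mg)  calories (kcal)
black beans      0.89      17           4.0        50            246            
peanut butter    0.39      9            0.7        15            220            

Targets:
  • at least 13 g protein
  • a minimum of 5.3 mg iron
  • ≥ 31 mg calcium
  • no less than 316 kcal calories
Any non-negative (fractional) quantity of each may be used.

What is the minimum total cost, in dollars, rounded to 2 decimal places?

$1.18

Treat it as an LP. Let x1 = servings of black beans, x2 = servings of peanut butter.
Minimize 0.89x1 + 0.39x2 subject to:
  17x1 + 9x2 ≥ 13   (protein)
  4x1 + 0.7x2 ≥ 5.3   (iron)
  50x1 + 15x2 ≥ 31   (calcium)
  246x1 + 220x2 ≥ 316   (calories)
  x1, x2 ≥ 0.
The minimum-cost mix takes nothing from peanut butter — only black beans. Binding constraint: iron.
Solving gives x1 = 1.325.
Objective = 0.89·1.325 = 1.1793.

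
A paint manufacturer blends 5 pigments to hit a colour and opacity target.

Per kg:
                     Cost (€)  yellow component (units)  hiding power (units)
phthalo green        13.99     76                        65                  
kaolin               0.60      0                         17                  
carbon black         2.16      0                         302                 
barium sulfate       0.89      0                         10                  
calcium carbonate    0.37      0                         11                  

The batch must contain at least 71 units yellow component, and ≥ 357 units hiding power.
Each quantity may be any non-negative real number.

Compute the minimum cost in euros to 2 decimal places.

€15.19

Set it up as a linear program. Let x1 = kg of phthalo green, x2 = kg of kaolin, x3 = kg of carbon black, x4 = kg of barium sulfate, x5 = kg of calcium carbonate.
min 13.99x1 + 0.6x2 + 2.16x3 + 0.89x4 + 0.37x5 s.t.:
  76x1 ≥ 71   (yellow component)
  65x1 + 17x2 + 302x3 + 10x4 + 11x5 ≥ 357   (hiding power)
  x1, x2, x3, x4, x5 ≥ 0.
At the optimum only phthalo green, carbon black are positive (kaolin, barium sulfate, calcium carbonate = 0). Binding constraints: yellow component and hiding power.
So phthalo green = 0.9342 kg, carbon black = 0.981 kg.
Total cost: 13.99·0.9342 + 2.16·0.981 = 15.1884.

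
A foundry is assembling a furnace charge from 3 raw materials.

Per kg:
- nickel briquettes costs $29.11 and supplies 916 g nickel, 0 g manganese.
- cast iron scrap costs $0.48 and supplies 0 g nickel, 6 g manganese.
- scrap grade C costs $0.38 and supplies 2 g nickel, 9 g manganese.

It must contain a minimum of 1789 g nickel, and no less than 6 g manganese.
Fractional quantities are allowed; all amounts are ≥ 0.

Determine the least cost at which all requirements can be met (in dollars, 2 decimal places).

$57.06

Set it up as a linear program. Let x1 = kg of nickel briquettes, x2 = kg of cast iron scrap, x3 = kg of scrap grade C.
Minimise 29.11x1 + 0.48x2 + 0.38x3 with:
  916x1 + 2x3 ≥ 1789   (nickel)
  6x2 + 9x3 ≥ 6   (manganese)
  x1, x2, x3 ≥ 0.
At the optimum only nickel briquettes, scrap grade C are positive (cast iron scrap = 0). There the nickel and manganese constraints are tight.
So nickel briquettes = 1.9516 kg, scrap grade C = 0.66667 kg.
Cost = 29.11·1.9516 + 0.38·0.66667 = 57.0644.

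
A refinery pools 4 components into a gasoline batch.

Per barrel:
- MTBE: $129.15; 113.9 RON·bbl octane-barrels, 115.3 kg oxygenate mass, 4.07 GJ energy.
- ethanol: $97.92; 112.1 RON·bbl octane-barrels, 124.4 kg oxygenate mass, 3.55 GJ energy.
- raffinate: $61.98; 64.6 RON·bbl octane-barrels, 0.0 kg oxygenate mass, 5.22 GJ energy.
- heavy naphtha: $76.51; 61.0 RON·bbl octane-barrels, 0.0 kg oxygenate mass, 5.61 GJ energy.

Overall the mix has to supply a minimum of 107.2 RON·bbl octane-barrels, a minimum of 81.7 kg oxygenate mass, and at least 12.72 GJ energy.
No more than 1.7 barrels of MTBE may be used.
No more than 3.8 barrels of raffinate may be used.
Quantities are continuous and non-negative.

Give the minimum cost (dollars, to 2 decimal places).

This is a linear program. Let x1 = barrels of MTBE, x2 = barrels of ethanol, x3 = barrels of raffinate, x4 = barrels of heavy naphtha.
Minimize 129.15x1 + 97.92x2 + 61.98x3 + 76.51x4 s.t.:
  113.9x1 + 112.1x2 + 64.6x3 + 61x4 ≥ 107.2   (octane-barrels)
  115.3x1 + 124.4x2 ≥ 81.7   (oxygenate mass)
  4.07x1 + 3.55x2 + 5.22x3 + 5.61x4 ≥ 12.72   (energy)
  x1 ≤ 1.7
  x3 ≤ 3.8
  x1, x2, x3, x4 ≥ 0.
The minimum-cost mix takes nothing from MTBE, heavy naphtha — only ethanol, raffinate. Binding constraints: oxygenate mass and energy.
Solving gives x2 = 0.65675, x3 = 1.9901.
Hence cost = 97.92·0.65675 + 61.98·1.9901 = $187.6554.

$187.66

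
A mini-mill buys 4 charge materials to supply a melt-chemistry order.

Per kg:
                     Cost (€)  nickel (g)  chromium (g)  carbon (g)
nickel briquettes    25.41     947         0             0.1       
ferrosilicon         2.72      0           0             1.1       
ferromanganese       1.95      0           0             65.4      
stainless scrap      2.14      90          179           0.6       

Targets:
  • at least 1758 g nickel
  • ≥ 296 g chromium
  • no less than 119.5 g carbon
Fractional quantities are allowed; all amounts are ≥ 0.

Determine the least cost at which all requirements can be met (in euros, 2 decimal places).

€45.01

Treat it as an LP. Let x1 = kg of nickel briquettes, x2 = kg of ferrosilicon, x3 = kg of ferromanganese, x4 = kg of stainless scrap.
Minimize 25.41x1 + 2.72x2 + 1.95x3 + 2.14x4 s.t.:
  947x1 + 90x4 ≥ 1758   (nickel)
  179x4 ≥ 296   (chromium)
  0.1x1 + 1.1x2 + 65.4x3 + 0.6x4 ≥ 119.5   (carbon)
  x1, x2, x3, x4 ≥ 0.
At the optimum only ferromanganese, stainless scrap are positive (nickel briquettes, ferrosilicon = 0). There the nickel and carbon constraints are tight.
Solving gives x3 = 1.648, x4 = 19.53.
Objective = 1.95·1.648 + 2.14·19.53 = 45.0078.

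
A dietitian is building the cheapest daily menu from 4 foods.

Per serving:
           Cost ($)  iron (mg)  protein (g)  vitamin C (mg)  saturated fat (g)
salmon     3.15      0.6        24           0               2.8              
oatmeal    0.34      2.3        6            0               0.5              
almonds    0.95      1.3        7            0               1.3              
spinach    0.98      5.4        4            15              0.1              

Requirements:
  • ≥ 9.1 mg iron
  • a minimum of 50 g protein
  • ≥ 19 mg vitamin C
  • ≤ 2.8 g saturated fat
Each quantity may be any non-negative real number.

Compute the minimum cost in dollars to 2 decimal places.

$7.25

Set it up as a linear program. Let x1 = servings of salmon, x2 = servings of oatmeal, x3 = servings of almonds, x4 = servings of spinach.
Minimise 3.15x1 + 0.34x2 + 0.95x3 + 0.98x4 s.t.:
  0.6x1 + 2.3x2 + 1.3x3 + 5.4x4 ≥ 9.1   (iron)
  24x1 + 6x2 + 7x3 + 4x4 ≥ 50   (protein)
  15x4 ≥ 19   (vitamin C)
  2.8x1 + 0.5x2 + 1.3x3 + 0.1x4 ≤ 2.8   (saturated fat)
  x1, x2, x3, x4 ≥ 0.
The optimal basis is {oatmeal, spinach}; salmon, almonds drop out. There the protein and saturated fat constraints are tight.
Solving gives x2 = 4.429, x4 = 5.857.
Objective = 0.34·4.429 + 0.98·5.857 = 7.2457.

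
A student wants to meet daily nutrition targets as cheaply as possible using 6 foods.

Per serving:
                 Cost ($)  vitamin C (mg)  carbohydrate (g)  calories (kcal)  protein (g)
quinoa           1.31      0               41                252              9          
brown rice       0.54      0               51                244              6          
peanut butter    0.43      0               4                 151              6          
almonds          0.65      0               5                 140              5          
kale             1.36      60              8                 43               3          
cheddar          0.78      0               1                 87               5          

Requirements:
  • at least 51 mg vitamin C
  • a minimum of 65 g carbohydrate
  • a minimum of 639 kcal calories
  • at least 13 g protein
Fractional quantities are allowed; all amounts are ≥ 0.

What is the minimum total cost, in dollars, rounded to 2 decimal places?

Let x1 = servings of quinoa, x2 = servings of brown rice, x3 = servings of peanut butter, x4 = servings of almonds, x5 = servings of kale, x6 = servings of cheddar.
Minimize 1.31x1 + 0.54x2 + 0.43x3 + 0.65x4 + 1.36x5 + 0.78x6 with:
  60x5 ≥ 51   (vitamin C)
  41x1 + 51x2 + 4x3 + 5x4 + 8x5 + 1x6 ≥ 65   (carbohydrate)
  252x1 + 244x2 + 151x3 + 140x4 + 43x5 + 87x6 ≥ 639   (calories)
  9x1 + 6x2 + 6x3 + 5x4 + 3x5 + 5x6 ≥ 13   (protein)
  x1, x2, x3, x4, x5, x6 ≥ 0.
The optimal basis is {brown rice, kale}; quinoa, peanut butter, almonds, cheddar drop out. There the vitamin C and calories constraints are tight.
Solving gives x2 = 2.469, x5 = 0.85.
Objective = 0.54·2.469 + 1.36·0.85 = 2.4893.

$2.49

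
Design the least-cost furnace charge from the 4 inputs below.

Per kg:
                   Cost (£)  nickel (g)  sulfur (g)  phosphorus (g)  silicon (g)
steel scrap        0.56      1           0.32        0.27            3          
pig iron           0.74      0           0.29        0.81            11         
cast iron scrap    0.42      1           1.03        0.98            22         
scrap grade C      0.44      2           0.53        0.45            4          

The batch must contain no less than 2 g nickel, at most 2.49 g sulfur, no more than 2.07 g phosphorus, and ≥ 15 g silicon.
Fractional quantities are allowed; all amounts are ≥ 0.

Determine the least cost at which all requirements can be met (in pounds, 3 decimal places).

This is a linear program. Let x1 = kg of steel scrap, x2 = kg of pig iron, x3 = kg of cast iron scrap, x4 = kg of scrap grade C.
Minimize 0.56x1 + 0.74x2 + 0.42x3 + 0.44x4 with:
  1x1 + 1x3 + 2x4 ≥ 2   (nickel)
  0.32x1 + 0.29x2 + 1.03x3 + 0.53x4 ≤ 2.49   (sulfur)
  0.27x1 + 0.81x2 + 0.98x3 + 0.45x4 ≤ 2.07   (phosphorus)
  3x1 + 11x2 + 22x3 + 4x4 ≥ 15   (silicon)
  x1, x2, x3, x4 ≥ 0.
At the optimum only cast iron scrap, scrap grade C are positive (steel scrap, pig iron = 0). The nickel and silicon requirements are met with equality.
That vertex is x3 = 0.55, x4 = 0.725.
Total cost: 0.42·0.55 + 0.44·0.725 = 0.55000.

£0.550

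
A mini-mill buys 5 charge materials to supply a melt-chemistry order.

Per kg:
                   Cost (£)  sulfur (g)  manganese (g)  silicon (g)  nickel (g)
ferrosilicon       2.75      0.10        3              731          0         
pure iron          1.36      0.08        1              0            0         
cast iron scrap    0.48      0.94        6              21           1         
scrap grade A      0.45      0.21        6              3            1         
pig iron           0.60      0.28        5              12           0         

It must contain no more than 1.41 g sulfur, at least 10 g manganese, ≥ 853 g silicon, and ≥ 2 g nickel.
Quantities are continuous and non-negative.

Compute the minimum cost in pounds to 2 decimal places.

Set it up as a linear program. Let x1 = kg of ferrosilicon, x2 = kg of pure iron, x3 = kg of cast iron scrap, x4 = kg of scrap grade A, x5 = kg of pig iron.
min 2.75x1 + 1.36x2 + 0.48x3 + 0.45x4 + 0.6x5 s.t.:
  0.1x1 + 0.08x2 + 0.94x3 + 0.21x4 + 0.28x5 ≤ 1.41   (sulfur)
  3x1 + 1x2 + 6x3 + 6x4 + 5x5 ≥ 10   (manganese)
  731x1 + 21x3 + 3x4 + 12x5 ≥ 853   (silicon)
  1x3 + 1x4 ≥ 2   (nickel)
  x1, x2, x3, x4, x5 ≥ 0.
The cheapest feasible vertex uses only ferrosilicon, cast iron scrap, scrap grade A; pure iron, pig iron are not used. There the sulfur, silicon, nickel constraints are tight.
Solving gives x1 = 1.129, x3 = 1.201, x4 = 0.7985.
Objective = 2.75·1.129 + 0.48·1.201 + 0.45·0.7985 = 4.0406.

£4.04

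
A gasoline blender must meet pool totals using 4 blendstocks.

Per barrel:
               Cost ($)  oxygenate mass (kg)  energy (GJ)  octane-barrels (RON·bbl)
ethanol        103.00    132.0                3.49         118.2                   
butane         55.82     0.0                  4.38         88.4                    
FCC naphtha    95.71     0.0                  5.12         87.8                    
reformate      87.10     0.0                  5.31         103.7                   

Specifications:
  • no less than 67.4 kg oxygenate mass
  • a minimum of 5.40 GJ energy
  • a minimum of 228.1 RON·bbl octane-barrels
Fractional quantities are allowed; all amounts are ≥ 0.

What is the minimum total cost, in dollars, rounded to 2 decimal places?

$158.52

Set it up as a linear program. Let x1 = barrels of ethanol, x2 = barrels of butane, x3 = barrels of FCC naphtha, x4 = barrels of reformate.
Minimise 103x1 + 55.82x2 + 95.71x3 + 87.1x4 subject to:
  132x1 ≥ 67.4   (oxygenate mass)
  3.49x1 + 4.38x2 + 5.12x3 + 5.31x4 ≥ 5.4   (energy)
  118.2x1 + 88.4x2 + 87.8x3 + 103.7x4 ≥ 228.1   (octane-barrels)
  x1, x2, x3, x4 ≥ 0.
The minimum-cost mix takes nothing from FCC naphtha, reformate — only ethanol, butane. The oxygenate mass and octane-barrels requirements are met with equality.
Solving gives x1 = 0.51061, x2 = 1.8976.
Hence cost = 103·0.51061 + 55.82·1.8976 = $158.5169.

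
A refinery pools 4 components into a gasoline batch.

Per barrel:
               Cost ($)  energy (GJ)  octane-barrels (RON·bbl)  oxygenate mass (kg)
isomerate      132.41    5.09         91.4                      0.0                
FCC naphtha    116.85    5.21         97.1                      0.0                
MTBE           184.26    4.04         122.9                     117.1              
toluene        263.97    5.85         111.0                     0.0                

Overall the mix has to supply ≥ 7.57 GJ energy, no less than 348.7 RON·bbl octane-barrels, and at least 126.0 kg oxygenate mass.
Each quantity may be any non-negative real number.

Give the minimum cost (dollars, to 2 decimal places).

Let x1 = barrels of isomerate, x2 = barrels of FCC naphtha, x3 = barrels of MTBE, x4 = barrels of toluene.
Minimize 132.41x1 + 116.85x2 + 184.26x3 + 263.97x4 with:
  5.09x1 + 5.21x2 + 4.04x3 + 5.85x4 ≥ 7.57   (energy)
  91.4x1 + 97.1x2 + 122.9x3 + 111x4 ≥ 348.7   (octane-barrels)
  117.1x3 ≥ 126   (oxygenate mass)
  x1, x2, x3, x4 ≥ 0.
The optimal basis is {FCC naphtha, MTBE}; isomerate, toluene drop out. There the octane-barrels and oxygenate mass constraints are tight.
Optimal quantities: FCC naphtha = 2.2292 barrels, MTBE = 1.076 barrels.
Objective = 116.85·2.2292 + 184.26·1.076 = 458.7458.

$458.75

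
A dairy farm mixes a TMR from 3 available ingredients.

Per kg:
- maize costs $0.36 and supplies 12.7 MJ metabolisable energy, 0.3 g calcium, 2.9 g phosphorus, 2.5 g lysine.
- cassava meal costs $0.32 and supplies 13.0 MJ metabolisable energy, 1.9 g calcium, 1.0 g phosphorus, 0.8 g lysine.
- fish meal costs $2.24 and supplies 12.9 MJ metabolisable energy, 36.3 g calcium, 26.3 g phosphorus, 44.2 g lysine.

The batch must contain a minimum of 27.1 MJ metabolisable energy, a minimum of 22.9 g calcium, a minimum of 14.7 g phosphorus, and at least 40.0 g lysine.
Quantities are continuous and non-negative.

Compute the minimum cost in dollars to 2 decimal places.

Let x1 = kg of maize, x2 = kg of cassava meal, x3 = kg of fish meal.
Minimise 0.36x1 + 0.32x2 + 2.24x3 s.t.:
  12.7x1 + 13x2 + 12.9x3 ≥ 27.1   (metabolisable energy)
  0.3x1 + 1.9x2 + 36.3x3 ≥ 22.9   (calcium)
  2.9x1 + 1x2 + 26.3x3 ≥ 14.7   (phosphorus)
  2.5x1 + 0.8x2 + 44.2x3 ≥ 40   (lysine)
  x1, x2, x3 ≥ 0.
At the optimum only maize, fish meal are positive (cassava meal = 0). Binding constraints: metabolisable energy and lysine.
Solving gives x1 = 1.289, x3 = 0.8321.
Objective = 0.36·1.289 + 2.24·0.8321 = 2.3279.

$2.33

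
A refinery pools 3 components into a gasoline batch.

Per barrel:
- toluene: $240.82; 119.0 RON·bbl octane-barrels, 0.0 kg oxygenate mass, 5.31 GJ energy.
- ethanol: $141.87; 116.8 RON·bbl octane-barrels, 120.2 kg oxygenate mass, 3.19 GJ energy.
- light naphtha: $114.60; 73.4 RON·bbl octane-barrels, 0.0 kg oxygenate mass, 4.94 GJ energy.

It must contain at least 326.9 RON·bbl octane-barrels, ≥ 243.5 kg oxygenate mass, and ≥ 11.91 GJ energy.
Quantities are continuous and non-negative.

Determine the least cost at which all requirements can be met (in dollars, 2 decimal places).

$422.91

This is a linear program. Let x1 = barrels of toluene, x2 = barrels of ethanol, x3 = barrels of light naphtha.
Minimize 240.82x1 + 141.87x2 + 114.6x3 subject to:
  119x1 + 116.8x2 + 73.4x3 ≥ 326.9   (octane-barrels)
  120.2x2 ≥ 243.5   (oxygenate mass)
  5.31x1 + 3.19x2 + 4.94x3 ≥ 11.91   (energy)
  x1, x2, x3 ≥ 0.
The minimum-cost mix takes nothing from toluene — only ethanol, light naphtha. Binding constraints: octane-barrels and energy.
Optimal quantities: ethanol = 2.1604 barrels, light naphtha = 1.0158 barrels.
Cost = 141.87·2.1604 + 114.6·1.0158 = 422.9066.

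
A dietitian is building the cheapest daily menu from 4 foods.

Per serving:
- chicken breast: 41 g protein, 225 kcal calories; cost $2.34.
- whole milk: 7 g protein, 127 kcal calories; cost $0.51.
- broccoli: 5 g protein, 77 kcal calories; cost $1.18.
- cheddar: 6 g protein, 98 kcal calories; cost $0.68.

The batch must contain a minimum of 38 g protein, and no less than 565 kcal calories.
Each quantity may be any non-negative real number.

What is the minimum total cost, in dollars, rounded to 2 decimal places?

Treat it as an LP. Let x1 = servings of chicken breast, x2 = servings of whole milk, x3 = servings of broccoli, x4 = servings of cheddar.
Minimise 2.34x1 + 0.51x2 + 1.18x3 + 0.68x4 with:
  41x1 + 7x2 + 5x3 + 6x4 ≥ 38   (protein)
  225x1 + 127x2 + 77x3 + 98x4 ≥ 565   (calories)
  x1, x2, x3, x4 ≥ 0.
The optimal basis is {chicken breast, whole milk}; broccoli, cheddar drop out. The protein and calories requirements are met with equality.
Solving gives x1 = 0.2398, x2 = 4.024.
Total cost: 2.34·0.2398 + 0.51·4.024 = 2.6134.

$2.61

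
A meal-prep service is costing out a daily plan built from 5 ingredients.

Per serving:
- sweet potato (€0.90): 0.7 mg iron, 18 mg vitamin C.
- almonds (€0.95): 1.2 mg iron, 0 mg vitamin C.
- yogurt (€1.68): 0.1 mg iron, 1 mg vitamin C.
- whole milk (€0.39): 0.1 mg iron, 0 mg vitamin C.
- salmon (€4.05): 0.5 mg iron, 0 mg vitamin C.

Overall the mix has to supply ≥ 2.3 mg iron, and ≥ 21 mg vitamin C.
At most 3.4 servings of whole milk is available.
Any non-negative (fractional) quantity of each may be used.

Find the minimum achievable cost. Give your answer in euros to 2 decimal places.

Treat it as an LP. Let x1 = servings of sweet potato, x2 = servings of almonds, x3 = servings of yogurt, x4 = servings of whole milk, x5 = servings of salmon.
min 0.9x1 + 0.95x2 + 1.68x3 + 0.39x4 + 4.05x5 with:
  0.7x1 + 1.2x2 + 0.1x3 + 0.1x4 + 0.5x5 ≥ 2.3   (iron)
  18x1 + 1x3 ≥ 21   (vitamin C)
  x4 ≤ 3.4
  x1, x2, x3, x4, x5 ≥ 0.
The optimal basis is {sweet potato, almonds}; yogurt, whole milk, salmon drop out. Binding constraints: iron and vitamin C.
Solving gives x1 = 1.167, x2 = 1.236.
Cost = 0.9·1.167 + 0.95·1.236 = 2.2245.

€2.22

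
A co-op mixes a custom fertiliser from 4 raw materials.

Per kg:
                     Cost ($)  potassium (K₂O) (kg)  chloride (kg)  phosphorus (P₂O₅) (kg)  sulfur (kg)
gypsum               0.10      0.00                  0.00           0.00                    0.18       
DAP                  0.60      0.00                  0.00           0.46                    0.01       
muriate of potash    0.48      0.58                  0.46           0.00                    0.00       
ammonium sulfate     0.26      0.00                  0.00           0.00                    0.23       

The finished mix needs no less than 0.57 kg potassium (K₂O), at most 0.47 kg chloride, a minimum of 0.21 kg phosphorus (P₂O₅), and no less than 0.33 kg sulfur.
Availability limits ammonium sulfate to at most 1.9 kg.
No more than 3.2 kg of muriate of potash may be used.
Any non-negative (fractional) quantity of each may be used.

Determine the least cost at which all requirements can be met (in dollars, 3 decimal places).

$0.926

Let x1 = kg of gypsum, x2 = kg of DAP, x3 = kg of muriate of potash, x4 = kg of ammonium sulfate.
Minimise 0.1x1 + 0.6x2 + 0.48x3 + 0.26x4 s.t.:
  0.58x3 ≥ 0.57   (potassium (K₂O))
  0.46x3 ≤ 0.47   (chloride)
  0.46x2 ≥ 0.21   (phosphorus (P₂O₅))
  0.18x1 + 0.01x2 + 0.23x4 ≥ 0.33   (sulfur)
  x4 ≤ 1.9
  x3 ≤ 3.2
  x1, x2, x3, x4 ≥ 0.
The minimum-cost mix takes nothing from ammonium sulfate — only gypsum, DAP, muriate of potash. The potassium (K₂O), phosphorus (P₂O₅), sulfur requirements are met with equality.
Solving gives x1 = 1.808, x2 = 0.4565, x3 = 0.9828.
Cost = 0.1·1.808 + 0.6·0.4565 + 0.48·0.9828 = 0.92644.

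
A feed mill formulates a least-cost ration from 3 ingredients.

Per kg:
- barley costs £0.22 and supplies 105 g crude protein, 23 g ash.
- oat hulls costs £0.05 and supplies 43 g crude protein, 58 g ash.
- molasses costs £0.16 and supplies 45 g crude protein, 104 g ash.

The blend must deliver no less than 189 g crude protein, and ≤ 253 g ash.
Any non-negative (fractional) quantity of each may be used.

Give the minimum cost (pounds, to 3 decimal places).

£0.221

Let x1 = kg of barley, x2 = kg of oat hulls, x3 = kg of molasses.
min 0.22x1 + 0.05x2 + 0.16x3 subject to:
  105x1 + 43x2 + 45x3 ≥ 189   (crude protein)
  23x1 + 58x2 + 104x3 ≤ 253   (ash)
  x1, x2, x3 ≥ 0.
The minimum-cost mix takes nothing from molasses — only barley, oat hulls. There the crude protein and ash constraints are tight.
That vertex is x1 = 0.01627, x2 = 4.356.
Cost = 0.22·0.01627 + 0.05·4.356 = 0.22138.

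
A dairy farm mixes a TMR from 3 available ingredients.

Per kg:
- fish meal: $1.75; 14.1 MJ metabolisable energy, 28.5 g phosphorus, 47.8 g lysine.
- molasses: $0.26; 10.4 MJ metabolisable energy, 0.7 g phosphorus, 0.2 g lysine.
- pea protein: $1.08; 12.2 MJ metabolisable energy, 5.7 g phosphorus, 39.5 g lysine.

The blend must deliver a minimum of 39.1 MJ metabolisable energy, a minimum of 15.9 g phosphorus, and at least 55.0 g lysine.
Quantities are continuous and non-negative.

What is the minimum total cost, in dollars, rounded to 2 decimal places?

Set it up as a linear program. Let x1 = kg of fish meal, x2 = kg of molasses, x3 = kg of pea protein.
min 1.75x1 + 0.26x2 + 1.08x3 s.t.:
  14.1x1 + 10.4x2 + 12.2x3 ≥ 39.1   (metabolisable energy)
  28.5x1 + 0.7x2 + 5.7x3 ≥ 15.9   (phosphorus)
  47.8x1 + 0.2x2 + 39.5x3 ≥ 55   (lysine)
  x1, x2, x3 ≥ 0.
All 3 inputs are positive at the optimum. Binding constraints: metabolisable energy, phosphorus, lysine.
So fish meal = 0.3016 kg, molasses = 2.158 kg, pea protein = 1.017 kg.
Cost = 1.75·0.3016 + 0.26·2.158 + 1.08·1.017 = 2.1872.

$2.19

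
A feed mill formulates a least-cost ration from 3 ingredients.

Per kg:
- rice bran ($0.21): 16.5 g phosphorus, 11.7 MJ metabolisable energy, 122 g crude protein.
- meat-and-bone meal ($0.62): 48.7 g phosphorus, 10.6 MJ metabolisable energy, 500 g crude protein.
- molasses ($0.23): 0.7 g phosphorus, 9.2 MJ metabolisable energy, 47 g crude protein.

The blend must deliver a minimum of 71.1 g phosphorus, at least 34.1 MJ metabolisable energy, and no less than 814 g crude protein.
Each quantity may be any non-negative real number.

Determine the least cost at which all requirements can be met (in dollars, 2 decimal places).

$1.12

This is a linear program. Let x1 = kg of rice bran, x2 = kg of meat-and-bone meal, x3 = kg of molasses.
min 0.21x1 + 0.62x2 + 0.23x3 s.t.:
  16.5x1 + 48.7x2 + 0.7x3 ≥ 71.1   (phosphorus)
  11.7x1 + 10.6x2 + 9.2x3 ≥ 34.1   (metabolisable energy)
  122x1 + 500x2 + 47x3 ≥ 814   (crude protein)
  x1, x2, x3 ≥ 0.
The optimal basis is {rice bran, meat-and-bone meal}; molasses drops out. Binding constraints: metabolisable energy and crude protein.
That vertex is x1 = 1.848, x2 = 1.177.
Objective = 0.21·1.848 + 0.62·1.177 = 1.1178.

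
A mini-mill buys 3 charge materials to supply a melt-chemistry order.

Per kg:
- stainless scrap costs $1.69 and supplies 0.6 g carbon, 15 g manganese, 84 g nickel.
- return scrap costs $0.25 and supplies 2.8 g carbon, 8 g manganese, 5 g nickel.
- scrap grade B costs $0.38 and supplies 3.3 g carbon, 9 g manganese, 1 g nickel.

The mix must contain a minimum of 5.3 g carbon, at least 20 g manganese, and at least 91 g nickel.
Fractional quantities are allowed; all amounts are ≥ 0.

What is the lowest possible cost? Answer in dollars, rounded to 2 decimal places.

Let x1 = kg of stainless scrap, x2 = kg of return scrap, x3 = kg of scrap grade B.
min 1.69x1 + 0.25x2 + 0.38x3 with:
  0.6x1 + 2.8x2 + 3.3x3 ≥ 5.3   (carbon)
  15x1 + 8x2 + 9x3 ≥ 20   (manganese)
  84x1 + 5x2 + 1x3 ≥ 91   (nickel)
  x1, x2, x3 ≥ 0.
At the optimum only stainless scrap, return scrap are positive (scrap grade B = 0). There the carbon and nickel constraints are tight.
That vertex is x1 = 0.9832, x2 = 1.682.
Objective = 1.69·0.9832 + 0.25·1.682 = 2.0821.

$2.08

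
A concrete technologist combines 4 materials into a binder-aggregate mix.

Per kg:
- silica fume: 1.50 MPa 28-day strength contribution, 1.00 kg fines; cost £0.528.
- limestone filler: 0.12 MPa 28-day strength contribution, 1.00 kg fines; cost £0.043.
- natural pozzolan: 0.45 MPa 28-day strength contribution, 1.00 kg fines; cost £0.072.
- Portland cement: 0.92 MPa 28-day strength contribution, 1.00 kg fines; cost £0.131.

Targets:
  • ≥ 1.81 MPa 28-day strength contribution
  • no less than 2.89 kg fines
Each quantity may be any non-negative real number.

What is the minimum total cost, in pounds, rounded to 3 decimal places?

£0.272

This is a linear program. Let x1 = kg of silica fume, x2 = kg of limestone filler, x3 = kg of natural pozzolan, x4 = kg of Portland cement.
Minimize 0.528x1 + 0.043x2 + 0.072x3 + 0.131x4 with:
  1.5x1 + 0.12x2 + 0.45x3 + 0.92x4 ≥ 1.81   (28-day strength contribution)
  1x1 + 1x2 + 1x3 + 1x4 ≥ 2.89   (fines)
  x1, x2, x3, x4 ≥ 0.
The cheapest feasible vertex uses only natural pozzolan, Portland cement; silica fume, limestone filler are not used. There the 28-day strength contribution and fines constraints are tight.
Optimal quantities: natural pozzolan = 1.806 kg, Portland cement = 1.084 kg.
Cost = 0.072·1.806 + 0.131·1.084 = 0.27204.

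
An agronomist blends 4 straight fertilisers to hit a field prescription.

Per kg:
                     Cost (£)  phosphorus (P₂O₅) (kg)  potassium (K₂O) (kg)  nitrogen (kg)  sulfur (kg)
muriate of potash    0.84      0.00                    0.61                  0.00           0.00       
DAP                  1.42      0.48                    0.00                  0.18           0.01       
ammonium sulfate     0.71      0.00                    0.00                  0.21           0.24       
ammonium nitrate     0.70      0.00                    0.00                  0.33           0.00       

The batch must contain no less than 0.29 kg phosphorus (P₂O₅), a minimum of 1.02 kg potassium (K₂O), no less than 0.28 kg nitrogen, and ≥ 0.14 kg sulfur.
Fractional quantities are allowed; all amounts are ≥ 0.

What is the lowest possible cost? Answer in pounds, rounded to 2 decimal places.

Treat it as an LP. Let x1 = kg of muriate of potash, x2 = kg of DAP, x3 = kg of ammonium sulfate, x4 = kg of ammonium nitrate.
Minimise 0.84x1 + 1.42x2 + 0.71x3 + 0.7x4 with:
  0.48x2 ≥ 0.29   (phosphorus (P₂O₅))
  0.61x1 ≥ 1.02   (potassium (K₂O))
  0.18x2 + 0.21x3 + 0.33x4 ≥ 0.28   (nitrogen)
  0.01x2 + 0.24x3 ≥ 0.14   (sulfur)
  x1, x2, x3, x4 ≥ 0.
All 4 inputs are positive at the optimum. Binding constraints: phosphorus (P₂O₅), potassium (K₂O), nitrogen, sulfur.
Solving gives x1 = 1.672, x2 = 0.6042, x3 = 0.5582, x4 = 0.1637.
Objective = 0.84·1.672 + 1.42·0.6042 + 0.71·0.5582 + 0.7·0.1637 = 2.7734.

£2.77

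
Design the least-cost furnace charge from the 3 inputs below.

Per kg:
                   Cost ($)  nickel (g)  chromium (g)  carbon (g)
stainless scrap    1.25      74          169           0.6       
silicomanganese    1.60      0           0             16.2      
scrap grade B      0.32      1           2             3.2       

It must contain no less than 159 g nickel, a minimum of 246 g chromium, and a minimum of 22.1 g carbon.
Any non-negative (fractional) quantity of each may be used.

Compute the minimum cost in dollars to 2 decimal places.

$4.66

Set it up as a linear program. Let x1 = kg of stainless scrap, x2 = kg of silicomanganese, x3 = kg of scrap grade B.
Minimise 1.25x1 + 1.6x2 + 0.32x3 with:
  74x1 + 1x3 ≥ 159   (nickel)
  169x1 + 2x3 ≥ 246   (chromium)
  0.6x1 + 16.2x2 + 3.2x3 ≥ 22.1   (carbon)
  x1, x2, x3 ≥ 0.
At the optimum only stainless scrap, scrap grade B are positive (silicomanganese = 0). There the nickel and carbon constraints are tight.
Optimal quantities: stainless scrap = 2.061 kg, scrap grade B = 6.52 kg.
Cost = 1.25·2.061 + 0.32·6.52 = 4.6627.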